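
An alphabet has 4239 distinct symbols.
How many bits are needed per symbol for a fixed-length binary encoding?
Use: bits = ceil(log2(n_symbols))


log2(4239) = 12.0495
Bracket: 2^12 = 4096 < 4239 <= 2^13 = 8192
So ceil(log2(4239)) = 13

bits = ceil(log2(4239)) = ceil(12.0495) = 13 bits


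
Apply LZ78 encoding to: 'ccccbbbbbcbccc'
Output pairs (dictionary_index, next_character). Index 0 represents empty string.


LZ78 encoding steps:
Dictionary: {0: ''}
Step 1: w='' (idx 0), next='c' -> output (0, 'c'), add 'c' as idx 1
Step 2: w='c' (idx 1), next='c' -> output (1, 'c'), add 'cc' as idx 2
Step 3: w='c' (idx 1), next='b' -> output (1, 'b'), add 'cb' as idx 3
Step 4: w='' (idx 0), next='b' -> output (0, 'b'), add 'b' as idx 4
Step 5: w='b' (idx 4), next='b' -> output (4, 'b'), add 'bb' as idx 5
Step 6: w='b' (idx 4), next='c' -> output (4, 'c'), add 'bc' as idx 6
Step 7: w='bc' (idx 6), next='c' -> output (6, 'c'), add 'bcc' as idx 7
Step 8: w='c' (idx 1), end of input -> output (1, '')


Encoded: [(0, 'c'), (1, 'c'), (1, 'b'), (0, 'b'), (4, 'b'), (4, 'c'), (6, 'c'), (1, '')]


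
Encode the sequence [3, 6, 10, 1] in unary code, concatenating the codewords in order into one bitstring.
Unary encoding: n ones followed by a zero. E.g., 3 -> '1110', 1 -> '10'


Encode each number as n ones followed by a terminating 0:
  3 -> 1110 (4 bits)
  6 -> 1111110 (7 bits)
  10 -> 11111111110 (11 bits)
  1 -> 10 (2 bits)
Total length = 4 + 7 + 11 + 2 = 24 bits.

Unary([3, 6, 10, 1]) = 111011111101111111111010 (24 bits)


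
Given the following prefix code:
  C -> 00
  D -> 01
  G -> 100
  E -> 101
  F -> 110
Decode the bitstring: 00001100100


Decoding step by step:
Bits 00 -> C
Bits 00 -> C
Bits 110 -> F
Bits 01 -> D
Bits 00 -> C


Decoded message: CCFDC


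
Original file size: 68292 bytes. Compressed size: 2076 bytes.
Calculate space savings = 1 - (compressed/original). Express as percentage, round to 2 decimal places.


ratio = compressed/original = 2076/68292 = 0.030399
savings = 1 - ratio = 1 - 0.030399 = 0.969601
as a percentage: 0.969601 * 100 = 96.96%

Space savings = 1 - 2076/68292 = 96.96%


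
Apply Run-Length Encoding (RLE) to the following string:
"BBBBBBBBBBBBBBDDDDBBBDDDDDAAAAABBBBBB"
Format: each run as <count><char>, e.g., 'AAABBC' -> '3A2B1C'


Scanning runs left to right:
  i=0: run of 'B' x 14 -> '14B'
  i=14: run of 'D' x 4 -> '4D'
  i=18: run of 'B' x 3 -> '3B'
  i=21: run of 'D' x 5 -> '5D'
  i=26: run of 'A' x 5 -> '5A'
  i=31: run of 'B' x 6 -> '6B'

RLE = 14B4D3B5D5A6B


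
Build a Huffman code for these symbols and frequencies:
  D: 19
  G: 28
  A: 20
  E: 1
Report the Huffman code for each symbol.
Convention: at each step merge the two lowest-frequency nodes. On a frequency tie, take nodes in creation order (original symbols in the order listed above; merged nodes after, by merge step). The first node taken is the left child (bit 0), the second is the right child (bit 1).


Huffman tree construction:
Step 1: Merge E(1) + D(19) = 20
Step 2: Merge A(20) + (E+D)(20) = 40
Step 3: Merge G(28) + (A+(E+D))(40) = 68
Read each symbol's code off the tree from the root (left child = 0, right child = 1).

Codes:
  D: 111 (length 3)
  G: 0 (length 1)
  A: 10 (length 2)
  E: 110 (length 3)
Average code length: 128/68 = 1.8824 bits/symbol


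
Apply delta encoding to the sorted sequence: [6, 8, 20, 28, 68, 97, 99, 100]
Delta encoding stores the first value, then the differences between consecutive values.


First value: 6
Deltas:
  8 - 6 = 2
  20 - 8 = 12
  28 - 20 = 8
  68 - 28 = 40
  97 - 68 = 29
  99 - 97 = 2
  100 - 99 = 1


Delta encoded: [6, 2, 12, 8, 40, 29, 2, 1]


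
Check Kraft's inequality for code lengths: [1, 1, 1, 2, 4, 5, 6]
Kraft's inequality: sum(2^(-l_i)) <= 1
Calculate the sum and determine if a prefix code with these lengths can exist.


Sum = 2^(-1) + 2^(-1) + 2^(-1) + 2^(-2) + 2^(-4) + 2^(-5) + 2^(-6)
    = 0.5 + 0.5 + 0.5 + 0.25 + 0.0625 + 0.03125 + 0.015625
    = 119/64 = 1.859375
Since 1.859375 > 1, Kraft's inequality is NOT satisfied.
A prefix code with these lengths CANNOT exist.

Kraft sum = 1.859375. Not satisfied.


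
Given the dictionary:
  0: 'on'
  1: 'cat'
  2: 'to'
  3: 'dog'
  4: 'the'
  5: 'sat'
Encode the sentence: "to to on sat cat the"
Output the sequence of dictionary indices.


Look up each word in the dictionary:
  'to' -> 2
  'to' -> 2
  'on' -> 0
  'sat' -> 5
  'cat' -> 1
  'the' -> 4

Encoded: [2, 2, 0, 5, 1, 4]


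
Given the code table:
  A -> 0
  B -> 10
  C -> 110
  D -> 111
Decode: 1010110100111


Decoding:
10 -> B
10 -> B
110 -> C
10 -> B
0 -> A
111 -> D


Result: BBCBAD


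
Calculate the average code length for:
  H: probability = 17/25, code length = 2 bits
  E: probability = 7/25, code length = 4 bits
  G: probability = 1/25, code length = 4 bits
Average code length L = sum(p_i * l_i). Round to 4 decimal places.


Weighted contributions p_i * l_i:
  H: (17/25) * 2 = 34/25
  E: (7/25) * 4 = 28/25
  G: (1/25) * 4 = 4/25
Sum = (34 + 28 + 4)/25 = 66/25

L = 66/25 = 2.6400 bits/symbol


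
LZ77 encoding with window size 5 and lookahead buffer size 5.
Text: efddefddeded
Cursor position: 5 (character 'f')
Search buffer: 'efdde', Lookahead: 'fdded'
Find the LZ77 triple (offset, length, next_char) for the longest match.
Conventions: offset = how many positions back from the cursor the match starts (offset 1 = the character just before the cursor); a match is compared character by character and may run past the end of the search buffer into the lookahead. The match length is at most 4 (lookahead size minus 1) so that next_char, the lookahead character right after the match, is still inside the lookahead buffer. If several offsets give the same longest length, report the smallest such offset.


Try each offset into the search buffer:
  offset=1 (pos 4, char 'e'): match length 0
  offset=2 (pos 3, char 'd'): match length 0
  offset=3 (pos 2, char 'd'): match length 0
  offset=4 (pos 1, char 'f'): match length 4
  offset=5 (pos 0, char 'e'): match length 0
Longest match has length 4 at offset 4.
next_char = character at position 5 + 4 = 9 -> 'd'

Best match: offset=4, length=4 (matching 'fdde' starting at position 1)
LZ77 triple: (4, 4, 'd')


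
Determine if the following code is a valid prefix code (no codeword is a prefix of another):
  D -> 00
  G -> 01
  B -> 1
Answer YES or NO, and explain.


Checking each pair (does one codeword prefix another?):
  D='00' vs G='01': no prefix
  D='00' vs B='1': no prefix
  G='01' vs D='00': no prefix
  G='01' vs B='1': no prefix
  B='1' vs D='00': no prefix
  B='1' vs G='01': no prefix
No violation found over all pairs.

YES -- this is a valid prefix code. No codeword is a prefix of any other codeword.


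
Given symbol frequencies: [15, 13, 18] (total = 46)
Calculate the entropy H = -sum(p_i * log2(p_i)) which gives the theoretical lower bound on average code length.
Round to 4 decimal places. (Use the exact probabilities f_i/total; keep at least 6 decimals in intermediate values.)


Per-symbol terms -p_i * log2(p_i) with p_i = f_i/46:
  p = 15/46 = 0.326087: log2(p) = -1.616671, -p*log2(p) = 0.527175
  p = 13/46 = 0.282609: log2(p) = -1.823122, -p*log2(p) = 0.515230
  p = 18/46 = 0.391304: log2(p) = -1.353637, -p*log2(p) = 0.529684
H = 0.527175 + 0.515230 + 0.529684 = 1.572089

H = 1.5721 bits/symbol


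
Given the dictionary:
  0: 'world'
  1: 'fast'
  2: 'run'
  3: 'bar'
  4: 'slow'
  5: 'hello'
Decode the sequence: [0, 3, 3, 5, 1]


Look up each index in the dictionary:
  0 -> 'world'
  3 -> 'bar'
  3 -> 'bar'
  5 -> 'hello'
  1 -> 'fast'

Decoded: "world bar bar hello fast"


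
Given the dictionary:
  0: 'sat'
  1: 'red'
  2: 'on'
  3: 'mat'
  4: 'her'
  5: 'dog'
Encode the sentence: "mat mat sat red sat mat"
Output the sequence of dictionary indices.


Look up each word in the dictionary:
  'mat' -> 3
  'mat' -> 3
  'sat' -> 0
  'red' -> 1
  'sat' -> 0
  'mat' -> 3

Encoded: [3, 3, 0, 1, 0, 3]


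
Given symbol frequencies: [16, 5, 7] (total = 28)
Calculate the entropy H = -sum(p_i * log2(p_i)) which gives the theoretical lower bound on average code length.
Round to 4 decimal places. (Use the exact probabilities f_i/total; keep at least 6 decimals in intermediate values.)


Per-symbol terms -p_i * log2(p_i) with p_i = f_i/28:
  p = 16/28 = 0.571429: log2(p) = -0.807355, -p*log2(p) = 0.461346
  p = 5/28 = 0.178571: log2(p) = -2.485427, -p*log2(p) = 0.443826
  p = 7/28 = 0.250000: log2(p) = -2.000000, -p*log2(p) = 0.500000
H = 0.461346 + 0.443826 + 0.500000 = 1.405172

H = 1.4052 bits/symbol


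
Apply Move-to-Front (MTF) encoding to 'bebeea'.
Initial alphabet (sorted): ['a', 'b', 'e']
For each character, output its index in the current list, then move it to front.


MTF encoding:
'b': index 1 in ['a', 'b', 'e'] -> ['b', 'a', 'e']
'e': index 2 in ['b', 'a', 'e'] -> ['e', 'b', 'a']
'b': index 1 in ['e', 'b', 'a'] -> ['b', 'e', 'a']
'e': index 1 in ['b', 'e', 'a'] -> ['e', 'b', 'a']
'e': index 0 in ['e', 'b', 'a'] -> ['e', 'b', 'a']
'a': index 2 in ['e', 'b', 'a'] -> ['a', 'e', 'b']


Output: [1, 2, 1, 1, 0, 2]


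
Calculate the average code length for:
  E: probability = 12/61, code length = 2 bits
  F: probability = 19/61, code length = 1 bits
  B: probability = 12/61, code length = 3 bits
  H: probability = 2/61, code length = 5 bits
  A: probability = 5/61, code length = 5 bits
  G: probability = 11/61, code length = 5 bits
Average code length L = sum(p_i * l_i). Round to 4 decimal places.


Weighted contributions p_i * l_i:
  E: (12/61) * 2 = 24/61
  F: (19/61) * 1 = 19/61
  B: (12/61) * 3 = 36/61
  H: (2/61) * 5 = 10/61
  A: (5/61) * 5 = 25/61
  G: (11/61) * 5 = 55/61
Sum = (24 + 19 + 36 + 10 + 25 + 55)/61 = 169/61

L = 169/61 = 2.7705 bits/symbol


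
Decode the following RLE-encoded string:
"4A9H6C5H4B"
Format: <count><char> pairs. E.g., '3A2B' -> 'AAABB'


Expanding each <count><char> pair:
  4A -> 'AAAA'
  9H -> 'HHHHHHHHH'
  6C -> 'CCCCCC'
  5H -> 'HHHHH'
  4B -> 'BBBB'

Decoded = AAAAHHHHHHHHHCCCCCCHHHHHBBBB


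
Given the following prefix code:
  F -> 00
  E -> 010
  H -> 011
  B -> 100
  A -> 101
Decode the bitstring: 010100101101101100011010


Decoding step by step:
Bits 010 -> E
Bits 100 -> B
Bits 101 -> A
Bits 101 -> A
Bits 101 -> A
Bits 100 -> B
Bits 011 -> H
Bits 010 -> E


Decoded message: EBAAABHE


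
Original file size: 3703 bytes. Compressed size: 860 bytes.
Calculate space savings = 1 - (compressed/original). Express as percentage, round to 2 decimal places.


ratio = compressed/original = 860/3703 = 0.232244
savings = 1 - ratio = 1 - 0.232244 = 0.767756
as a percentage: 0.767756 * 100 = 76.78%

Space savings = 1 - 860/3703 = 76.78%


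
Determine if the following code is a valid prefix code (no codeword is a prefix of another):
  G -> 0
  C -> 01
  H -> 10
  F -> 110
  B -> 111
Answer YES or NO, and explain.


Checking each pair (does one codeword prefix another?):
  G='0' vs C='01': prefix -- VIOLATION

NO -- this is NOT a valid prefix code. G (0) is a prefix of C (01).


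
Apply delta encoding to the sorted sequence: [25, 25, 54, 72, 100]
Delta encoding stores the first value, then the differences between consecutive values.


First value: 25
Deltas:
  25 - 25 = 0
  54 - 25 = 29
  72 - 54 = 18
  100 - 72 = 28


Delta encoded: [25, 0, 29, 18, 28]


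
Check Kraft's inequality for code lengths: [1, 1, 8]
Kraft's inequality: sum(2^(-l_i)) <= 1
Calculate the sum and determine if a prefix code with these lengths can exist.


Sum = 2^(-1) + 2^(-1) + 2^(-8)
    = 0.5 + 0.5 + 0.00390625
    = 257/256 = 1.00390625
Since 1.00390625 > 1, Kraft's inequality is NOT satisfied.
A prefix code with these lengths CANNOT exist.

Kraft sum = 1.00390625. Not satisfied.


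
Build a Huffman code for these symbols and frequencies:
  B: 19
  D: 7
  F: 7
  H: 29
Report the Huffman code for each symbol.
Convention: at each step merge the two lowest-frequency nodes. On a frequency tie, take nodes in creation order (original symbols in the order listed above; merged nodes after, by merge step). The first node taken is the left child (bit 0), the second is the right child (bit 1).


Huffman tree construction:
Step 1: Merge D(7) + F(7) = 14
Step 2: Merge (D+F)(14) + B(19) = 33
Step 3: Merge H(29) + ((D+F)+B)(33) = 62
Read each symbol's code off the tree from the root (left child = 0, right child = 1).

Codes:
  B: 11 (length 2)
  D: 100 (length 3)
  F: 101 (length 3)
  H: 0 (length 1)
Average code length: 109/62 = 1.7581 bits/symbol


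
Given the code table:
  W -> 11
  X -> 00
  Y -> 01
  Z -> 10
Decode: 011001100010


Decoding:
01 -> Y
10 -> Z
01 -> Y
10 -> Z
00 -> X
10 -> Z


Result: YZYZXZ


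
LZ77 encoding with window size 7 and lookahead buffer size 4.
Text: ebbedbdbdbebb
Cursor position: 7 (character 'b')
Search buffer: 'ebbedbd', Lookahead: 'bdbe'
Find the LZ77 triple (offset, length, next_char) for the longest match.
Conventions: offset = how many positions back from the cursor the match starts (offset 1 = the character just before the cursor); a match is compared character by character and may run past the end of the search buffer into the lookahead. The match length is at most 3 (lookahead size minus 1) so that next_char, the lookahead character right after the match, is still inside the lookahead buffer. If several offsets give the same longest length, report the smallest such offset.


Try each offset into the search buffer:
  offset=1 (pos 6, char 'd'): match length 0
  offset=2 (pos 5, char 'b'): match length 3
  offset=3 (pos 4, char 'd'): match length 0
  offset=4 (pos 3, char 'e'): match length 0
  offset=5 (pos 2, char 'b'): match length 1
  offset=6 (pos 1, char 'b'): match length 1
  offset=7 (pos 0, char 'e'): match length 0
Longest match has length 3 at offset 2.
next_char = character at position 7 + 3 = 10 -> 'e'

Best match: offset=2, length=3 (matching 'bdb' starting at position 5)
LZ77 triple: (2, 3, 'e')


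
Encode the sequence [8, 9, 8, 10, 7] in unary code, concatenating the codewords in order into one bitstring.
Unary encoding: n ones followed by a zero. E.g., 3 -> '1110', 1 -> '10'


Encode each number as n ones followed by a terminating 0:
  8 -> 111111110 (9 bits)
  9 -> 1111111110 (10 bits)
  8 -> 111111110 (9 bits)
  10 -> 11111111110 (11 bits)
  7 -> 11111110 (8 bits)
Total length = 9 + 10 + 9 + 11 + 8 = 47 bits.

Unary([8, 9, 8, 10, 7]) = 11111111011111111101111111101111111111011111110 (47 bits)


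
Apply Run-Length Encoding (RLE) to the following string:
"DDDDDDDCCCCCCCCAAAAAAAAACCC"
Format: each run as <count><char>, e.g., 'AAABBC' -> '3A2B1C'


Scanning runs left to right:
  i=0: run of 'D' x 7 -> '7D'
  i=7: run of 'C' x 8 -> '8C'
  i=15: run of 'A' x 9 -> '9A'
  i=24: run of 'C' x 3 -> '3C'

RLE = 7D8C9A3C


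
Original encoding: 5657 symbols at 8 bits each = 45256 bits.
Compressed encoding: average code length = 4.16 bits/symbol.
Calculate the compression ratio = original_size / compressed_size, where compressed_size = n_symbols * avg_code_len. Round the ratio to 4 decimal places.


original_size = n_symbols * orig_bits = 5657 * 8 = 45256 bits
compressed_size = n_symbols * avg_code_len = 5657 * 4.16 = 23533.12 bits
ratio = original_size / compressed_size = 45256 / 23533.12 = 1.9231

Compression ratio = 1.9231


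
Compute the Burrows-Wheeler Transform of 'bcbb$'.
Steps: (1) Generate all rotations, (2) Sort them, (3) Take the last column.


Rotations (sorted):
  0: $bcbb -> last char: b
  1: b$bcb -> last char: b
  2: bb$bc -> last char: c
  3: bcbb$ -> last char: $
  4: cbb$b -> last char: b


BWT = bbc$b


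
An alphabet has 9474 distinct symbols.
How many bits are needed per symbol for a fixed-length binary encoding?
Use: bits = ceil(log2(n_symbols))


log2(9474) = 13.2098
Bracket: 2^13 = 8192 < 9474 <= 2^14 = 16384
So ceil(log2(9474)) = 14

bits = ceil(log2(9474)) = ceil(13.2098) = 14 bits


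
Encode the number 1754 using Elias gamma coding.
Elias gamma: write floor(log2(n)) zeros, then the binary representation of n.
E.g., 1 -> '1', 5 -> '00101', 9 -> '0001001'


num_bits = floor(log2(1754)) + 1 = 11
leading_zeros = num_bits - 1 = 10
binary(1754) = 11011011010

Elias gamma(1754) = '0000000000' + '11011011010' = 000000000011011011010 (21 bits)


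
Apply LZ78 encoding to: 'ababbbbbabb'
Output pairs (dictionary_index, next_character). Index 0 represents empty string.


LZ78 encoding steps:
Dictionary: {0: ''}
Step 1: w='' (idx 0), next='a' -> output (0, 'a'), add 'a' as idx 1
Step 2: w='' (idx 0), next='b' -> output (0, 'b'), add 'b' as idx 2
Step 3: w='a' (idx 1), next='b' -> output (1, 'b'), add 'ab' as idx 3
Step 4: w='b' (idx 2), next='b' -> output (2, 'b'), add 'bb' as idx 4
Step 5: w='bb' (idx 4), next='a' -> output (4, 'a'), add 'bba' as idx 5
Step 6: w='bb' (idx 4), end of input -> output (4, '')


Encoded: [(0, 'a'), (0, 'b'), (1, 'b'), (2, 'b'), (4, 'a'), (4, '')]


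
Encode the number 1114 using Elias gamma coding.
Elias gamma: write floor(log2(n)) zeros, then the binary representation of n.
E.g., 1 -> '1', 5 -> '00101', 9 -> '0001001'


num_bits = floor(log2(1114)) + 1 = 11
leading_zeros = num_bits - 1 = 10
binary(1114) = 10001011010

Elias gamma(1114) = '0000000000' + '10001011010' = 000000000010001011010 (21 bits)


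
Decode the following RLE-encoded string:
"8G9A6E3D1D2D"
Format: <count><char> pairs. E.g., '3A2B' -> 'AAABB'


Expanding each <count><char> pair:
  8G -> 'GGGGGGGG'
  9A -> 'AAAAAAAAA'
  6E -> 'EEEEEE'
  3D -> 'DDD'
  1D -> 'D'
  2D -> 'DD'

Decoded = GGGGGGGGAAAAAAAAAEEEEEEDDDDDD


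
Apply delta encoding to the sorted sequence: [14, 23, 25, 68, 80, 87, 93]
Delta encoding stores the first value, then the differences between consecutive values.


First value: 14
Deltas:
  23 - 14 = 9
  25 - 23 = 2
  68 - 25 = 43
  80 - 68 = 12
  87 - 80 = 7
  93 - 87 = 6


Delta encoded: [14, 9, 2, 43, 12, 7, 6]


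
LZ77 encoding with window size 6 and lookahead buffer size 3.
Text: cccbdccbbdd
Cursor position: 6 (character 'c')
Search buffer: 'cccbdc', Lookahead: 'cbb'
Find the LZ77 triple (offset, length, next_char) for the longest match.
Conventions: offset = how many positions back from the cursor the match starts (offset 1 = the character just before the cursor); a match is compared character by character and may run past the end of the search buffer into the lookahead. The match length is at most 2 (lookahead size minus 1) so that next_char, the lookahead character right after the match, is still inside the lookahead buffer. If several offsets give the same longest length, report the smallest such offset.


Try each offset into the search buffer:
  offset=1 (pos 5, char 'c'): match length 1
  offset=2 (pos 4, char 'd'): match length 0
  offset=3 (pos 3, char 'b'): match length 0
  offset=4 (pos 2, char 'c'): match length 2
  offset=5 (pos 1, char 'c'): match length 1
  offset=6 (pos 0, char 'c'): match length 1
Longest match has length 2 at offset 4.
next_char = character at position 6 + 2 = 8 -> 'b'

Best match: offset=4, length=2 (matching 'cb' starting at position 2)
LZ77 triple: (4, 2, 'b')


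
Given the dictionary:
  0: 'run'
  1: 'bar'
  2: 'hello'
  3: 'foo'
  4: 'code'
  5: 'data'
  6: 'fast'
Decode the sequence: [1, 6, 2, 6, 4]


Look up each index in the dictionary:
  1 -> 'bar'
  6 -> 'fast'
  2 -> 'hello'
  6 -> 'fast'
  4 -> 'code'

Decoded: "bar fast hello fast code"


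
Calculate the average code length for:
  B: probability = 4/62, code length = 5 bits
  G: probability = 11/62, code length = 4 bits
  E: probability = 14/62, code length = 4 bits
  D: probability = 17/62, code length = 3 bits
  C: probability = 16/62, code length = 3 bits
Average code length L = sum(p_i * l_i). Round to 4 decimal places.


Weighted contributions p_i * l_i:
  B: (4/62) * 5 = 20/62
  G: (11/62) * 4 = 44/62
  E: (14/62) * 4 = 56/62
  D: (17/62) * 3 = 51/62
  C: (16/62) * 3 = 48/62
Sum = (20 + 44 + 56 + 51 + 48)/62 = 219/62

L = 219/62 = 3.5323 bits/symbol


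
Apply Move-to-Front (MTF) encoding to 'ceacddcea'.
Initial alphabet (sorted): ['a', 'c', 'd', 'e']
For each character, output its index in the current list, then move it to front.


MTF encoding:
'c': index 1 in ['a', 'c', 'd', 'e'] -> ['c', 'a', 'd', 'e']
'e': index 3 in ['c', 'a', 'd', 'e'] -> ['e', 'c', 'a', 'd']
'a': index 2 in ['e', 'c', 'a', 'd'] -> ['a', 'e', 'c', 'd']
'c': index 2 in ['a', 'e', 'c', 'd'] -> ['c', 'a', 'e', 'd']
'd': index 3 in ['c', 'a', 'e', 'd'] -> ['d', 'c', 'a', 'e']
'd': index 0 in ['d', 'c', 'a', 'e'] -> ['d', 'c', 'a', 'e']
'c': index 1 in ['d', 'c', 'a', 'e'] -> ['c', 'd', 'a', 'e']
'e': index 3 in ['c', 'd', 'a', 'e'] -> ['e', 'c', 'd', 'a']
'a': index 3 in ['e', 'c', 'd', 'a'] -> ['a', 'e', 'c', 'd']


Output: [1, 3, 2, 2, 3, 0, 1, 3, 3]


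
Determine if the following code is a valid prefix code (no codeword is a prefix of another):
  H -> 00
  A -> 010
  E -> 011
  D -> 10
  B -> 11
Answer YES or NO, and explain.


Checking each pair (does one codeword prefix another?):
  H='00' vs A='010': no prefix
  H='00' vs E='011': no prefix
  H='00' vs D='10': no prefix
  H='00' vs B='11': no prefix
  A='010' vs H='00': no prefix
  A='010' vs E='011': no prefix
  A='010' vs D='10': no prefix
  A='010' vs B='11': no prefix
  E='011' vs H='00': no prefix
  E='011' vs A='010': no prefix
  E='011' vs D='10': no prefix
  E='011' vs B='11': no prefix
  D='10' vs H='00': no prefix
  D='10' vs A='010': no prefix
  D='10' vs E='011': no prefix
  D='10' vs B='11': no prefix
  B='11' vs H='00': no prefix
  B='11' vs A='010': no prefix
  B='11' vs E='011': no prefix
  B='11' vs D='10': no prefix
No violation found over all pairs.

YES -- this is a valid prefix code. No codeword is a prefix of any other codeword.


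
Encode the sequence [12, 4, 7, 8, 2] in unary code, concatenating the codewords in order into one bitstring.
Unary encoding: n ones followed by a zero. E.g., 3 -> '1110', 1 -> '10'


Encode each number as n ones followed by a terminating 0:
  12 -> 1111111111110 (13 bits)
  4 -> 11110 (5 bits)
  7 -> 11111110 (8 bits)
  8 -> 111111110 (9 bits)
  2 -> 110 (3 bits)
Total length = 13 + 5 + 8 + 9 + 3 = 38 bits.

Unary([12, 4, 7, 8, 2]) = 11111111111101111011111110111111110110 (38 bits)


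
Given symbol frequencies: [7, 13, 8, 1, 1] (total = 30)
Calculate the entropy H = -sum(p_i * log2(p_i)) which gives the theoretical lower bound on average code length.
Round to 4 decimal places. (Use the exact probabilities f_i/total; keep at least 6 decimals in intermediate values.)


Per-symbol terms -p_i * log2(p_i) with p_i = f_i/30:
  p = 7/30 = 0.233333: log2(p) = -2.099536, -p*log2(p) = 0.489892
  p = 13/30 = 0.433333: log2(p) = -1.206451, -p*log2(p) = 0.522795
  p = 8/30 = 0.266667: log2(p) = -1.906891, -p*log2(p) = 0.508504
  p = 1/30 = 0.033333: log2(p) = -4.906891, -p*log2(p) = 0.163563
  p = 1/30 = 0.033333: log2(p) = -4.906891, -p*log2(p) = 0.163563
H = 0.489892 + 0.522795 + 0.508504 + 0.163563 + 0.163563 = 1.848317

H = 1.8483 bits/symbol


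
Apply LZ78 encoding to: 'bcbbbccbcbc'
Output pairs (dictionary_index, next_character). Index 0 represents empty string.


LZ78 encoding steps:
Dictionary: {0: ''}
Step 1: w='' (idx 0), next='b' -> output (0, 'b'), add 'b' as idx 1
Step 2: w='' (idx 0), next='c' -> output (0, 'c'), add 'c' as idx 2
Step 3: w='b' (idx 1), next='b' -> output (1, 'b'), add 'bb' as idx 3
Step 4: w='b' (idx 1), next='c' -> output (1, 'c'), add 'bc' as idx 4
Step 5: w='c' (idx 2), next='b' -> output (2, 'b'), add 'cb' as idx 5
Step 6: w='cb' (idx 5), next='c' -> output (5, 'c'), add 'cbc' as idx 6


Encoded: [(0, 'b'), (0, 'c'), (1, 'b'), (1, 'c'), (2, 'b'), (5, 'c')]


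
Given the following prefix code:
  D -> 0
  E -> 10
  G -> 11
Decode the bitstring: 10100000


Decoding step by step:
Bits 10 -> E
Bits 10 -> E
Bits 0 -> D
Bits 0 -> D
Bits 0 -> D
Bits 0 -> D


Decoded message: EEDDDD


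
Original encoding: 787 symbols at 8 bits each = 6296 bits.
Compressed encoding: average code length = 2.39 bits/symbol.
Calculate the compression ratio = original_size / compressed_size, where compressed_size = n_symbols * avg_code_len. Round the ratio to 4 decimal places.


original_size = n_symbols * orig_bits = 787 * 8 = 6296 bits
compressed_size = n_symbols * avg_code_len = 787 * 2.39 = 1880.93 bits
ratio = original_size / compressed_size = 6296 / 1880.93 = 3.3473

Compression ratio = 3.3473


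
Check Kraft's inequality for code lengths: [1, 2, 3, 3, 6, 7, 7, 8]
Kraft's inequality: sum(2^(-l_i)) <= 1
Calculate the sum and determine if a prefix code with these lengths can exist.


Sum = 2^(-1) + 2^(-2) + 2^(-3) + 2^(-3) + 2^(-6) + 2^(-7) + 2^(-7) + 2^(-8)
    = 0.5 + 0.25 + 0.125 + 0.125 + 0.015625 + 0.0078125 + 0.0078125 + 0.00390625
    = 265/256 = 1.03515625
Since 1.03515625 > 1, Kraft's inequality is NOT satisfied.
A prefix code with these lengths CANNOT exist.

Kraft sum = 1.03515625. Not satisfied.


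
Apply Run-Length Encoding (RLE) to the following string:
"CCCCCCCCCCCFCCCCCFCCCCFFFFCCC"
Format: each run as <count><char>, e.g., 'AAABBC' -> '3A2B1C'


Scanning runs left to right:
  i=0: run of 'C' x 11 -> '11C'
  i=11: run of 'F' x 1 -> '1F'
  i=12: run of 'C' x 5 -> '5C'
  i=17: run of 'F' x 1 -> '1F'
  i=18: run of 'C' x 4 -> '4C'
  i=22: run of 'F' x 4 -> '4F'
  i=26: run of 'C' x 3 -> '3C'

RLE = 11C1F5C1F4C4F3C


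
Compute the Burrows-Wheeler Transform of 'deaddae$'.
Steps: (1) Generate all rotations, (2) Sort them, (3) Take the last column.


Rotations (sorted):
  0: $deaddae -> last char: e
  1: addae$de -> last char: e
  2: ae$deadd -> last char: d
  3: dae$dead -> last char: d
  4: ddae$dea -> last char: a
  5: deaddae$ -> last char: $
  6: e$deadda -> last char: a
  7: eaddae$d -> last char: d


BWT = eedda$ad


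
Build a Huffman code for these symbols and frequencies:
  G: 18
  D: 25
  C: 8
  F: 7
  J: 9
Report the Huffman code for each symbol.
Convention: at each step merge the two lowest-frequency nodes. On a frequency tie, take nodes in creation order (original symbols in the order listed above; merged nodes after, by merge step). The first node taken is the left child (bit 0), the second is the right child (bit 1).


Huffman tree construction:
Step 1: Merge F(7) + C(8) = 15
Step 2: Merge J(9) + (F+C)(15) = 24
Step 3: Merge G(18) + (J+(F+C))(24) = 42
Step 4: Merge D(25) + (G+(J+(F+C)))(42) = 67
Read each symbol's code off the tree from the root (left child = 0, right child = 1).

Codes:
  G: 10 (length 2)
  D: 0 (length 1)
  C: 1111 (length 4)
  F: 1110 (length 4)
  J: 110 (length 3)
Average code length: 148/67 = 2.2090 bits/symbol


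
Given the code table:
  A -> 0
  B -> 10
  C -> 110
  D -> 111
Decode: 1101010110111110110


Decoding:
110 -> C
10 -> B
10 -> B
110 -> C
111 -> D
110 -> C
110 -> C


Result: CBBCDCC


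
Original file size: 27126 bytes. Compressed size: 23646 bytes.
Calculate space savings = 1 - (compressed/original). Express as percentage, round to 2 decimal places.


ratio = compressed/original = 23646/27126 = 0.87171
savings = 1 - ratio = 1 - 0.87171 = 0.12829
as a percentage: 0.12829 * 100 = 12.83%

Space savings = 1 - 23646/27126 = 12.83%


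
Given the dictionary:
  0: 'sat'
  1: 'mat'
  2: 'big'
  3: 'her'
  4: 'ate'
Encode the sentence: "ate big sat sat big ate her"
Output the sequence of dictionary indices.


Look up each word in the dictionary:
  'ate' -> 4
  'big' -> 2
  'sat' -> 0
  'sat' -> 0
  'big' -> 2
  'ate' -> 4
  'her' -> 3

Encoded: [4, 2, 0, 0, 2, 4, 3]


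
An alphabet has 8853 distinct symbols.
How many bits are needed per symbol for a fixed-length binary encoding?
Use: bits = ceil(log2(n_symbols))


log2(8853) = 13.112
Bracket: 2^13 = 8192 < 8853 <= 2^14 = 16384
So ceil(log2(8853)) = 14

bits = ceil(log2(8853)) = ceil(13.112) = 14 bits


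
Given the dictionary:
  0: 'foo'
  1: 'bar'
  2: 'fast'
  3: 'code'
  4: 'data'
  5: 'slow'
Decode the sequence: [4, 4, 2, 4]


Look up each index in the dictionary:
  4 -> 'data'
  4 -> 'data'
  2 -> 'fast'
  4 -> 'data'

Decoded: "data data fast data"


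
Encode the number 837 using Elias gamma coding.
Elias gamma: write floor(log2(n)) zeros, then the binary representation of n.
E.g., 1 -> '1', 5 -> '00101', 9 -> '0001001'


num_bits = floor(log2(837)) + 1 = 10
leading_zeros = num_bits - 1 = 9
binary(837) = 1101000101

Elias gamma(837) = '000000000' + '1101000101' = 0000000001101000101 (19 bits)


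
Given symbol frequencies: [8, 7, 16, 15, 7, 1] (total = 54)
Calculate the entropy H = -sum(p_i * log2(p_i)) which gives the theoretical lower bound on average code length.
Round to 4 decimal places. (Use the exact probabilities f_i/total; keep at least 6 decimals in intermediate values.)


Per-symbol terms -p_i * log2(p_i) with p_i = f_i/54:
  p = 8/54 = 0.148148: log2(p) = -2.754888, -p*log2(p) = 0.408131
  p = 7/54 = 0.129630: log2(p) = -2.947533, -p*log2(p) = 0.382088
  p = 16/54 = 0.296296: log2(p) = -1.754888, -p*log2(p) = 0.519967
  p = 15/54 = 0.277778: log2(p) = -1.847997, -p*log2(p) = 0.513332
  p = 7/54 = 0.129630: log2(p) = -2.947533, -p*log2(p) = 0.382088
  p = 1/54 = 0.018519: log2(p) = -5.754888, -p*log2(p) = 0.106572
H = 0.408131 + 0.382088 + 0.519967 + 0.513332 + 0.382088 + 0.106572 = 2.312178

H = 2.3122 bits/symbol


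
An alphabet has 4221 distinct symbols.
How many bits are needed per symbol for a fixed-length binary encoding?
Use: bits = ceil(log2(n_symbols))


log2(4221) = 12.0434
Bracket: 2^12 = 4096 < 4221 <= 2^13 = 8192
So ceil(log2(4221)) = 13

bits = ceil(log2(4221)) = ceil(12.0434) = 13 bits


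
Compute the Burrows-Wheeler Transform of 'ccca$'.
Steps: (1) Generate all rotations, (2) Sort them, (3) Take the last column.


Rotations (sorted):
  0: $ccca -> last char: a
  1: a$ccc -> last char: c
  2: ca$cc -> last char: c
  3: cca$c -> last char: c
  4: ccca$ -> last char: $


BWT = accc$


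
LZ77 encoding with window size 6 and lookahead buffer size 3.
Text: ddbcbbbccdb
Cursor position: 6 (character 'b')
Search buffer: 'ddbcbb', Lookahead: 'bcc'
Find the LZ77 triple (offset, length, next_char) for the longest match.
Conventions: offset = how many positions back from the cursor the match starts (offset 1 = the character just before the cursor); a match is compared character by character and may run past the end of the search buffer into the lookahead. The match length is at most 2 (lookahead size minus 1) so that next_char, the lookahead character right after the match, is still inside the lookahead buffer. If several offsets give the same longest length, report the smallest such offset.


Try each offset into the search buffer:
  offset=1 (pos 5, char 'b'): match length 1
  offset=2 (pos 4, char 'b'): match length 1
  offset=3 (pos 3, char 'c'): match length 0
  offset=4 (pos 2, char 'b'): match length 2
  offset=5 (pos 1, char 'd'): match length 0
  offset=6 (pos 0, char 'd'): match length 0
Longest match has length 2 at offset 4.
next_char = character at position 6 + 2 = 8 -> 'c'

Best match: offset=4, length=2 (matching 'bc' starting at position 2)
LZ77 triple: (4, 2, 'c')


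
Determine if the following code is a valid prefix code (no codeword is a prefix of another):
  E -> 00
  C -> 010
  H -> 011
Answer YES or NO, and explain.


Checking each pair (does one codeword prefix another?):
  E='00' vs C='010': no prefix
  E='00' vs H='011': no prefix
  C='010' vs E='00': no prefix
  C='010' vs H='011': no prefix
  H='011' vs E='00': no prefix
  H='011' vs C='010': no prefix
No violation found over all pairs.

YES -- this is a valid prefix code. No codeword is a prefix of any other codeword.


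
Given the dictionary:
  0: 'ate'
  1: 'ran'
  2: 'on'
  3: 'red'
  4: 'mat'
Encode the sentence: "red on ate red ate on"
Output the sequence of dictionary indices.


Look up each word in the dictionary:
  'red' -> 3
  'on' -> 2
  'ate' -> 0
  'red' -> 3
  'ate' -> 0
  'on' -> 2

Encoded: [3, 2, 0, 3, 0, 2]


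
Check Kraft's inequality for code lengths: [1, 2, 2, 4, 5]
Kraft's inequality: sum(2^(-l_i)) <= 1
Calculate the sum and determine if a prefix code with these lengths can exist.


Sum = 2^(-1) + 2^(-2) + 2^(-2) + 2^(-4) + 2^(-5)
    = 0.5 + 0.25 + 0.25 + 0.0625 + 0.03125
    = 35/32 = 1.09375
Since 1.09375 > 1, Kraft's inequality is NOT satisfied.
A prefix code with these lengths CANNOT exist.

Kraft sum = 1.09375. Not satisfied.


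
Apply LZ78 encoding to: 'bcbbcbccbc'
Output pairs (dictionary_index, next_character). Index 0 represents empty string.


LZ78 encoding steps:
Dictionary: {0: ''}
Step 1: w='' (idx 0), next='b' -> output (0, 'b'), add 'b' as idx 1
Step 2: w='' (idx 0), next='c' -> output (0, 'c'), add 'c' as idx 2
Step 3: w='b' (idx 1), next='b' -> output (1, 'b'), add 'bb' as idx 3
Step 4: w='c' (idx 2), next='b' -> output (2, 'b'), add 'cb' as idx 4
Step 5: w='c' (idx 2), next='c' -> output (2, 'c'), add 'cc' as idx 5
Step 6: w='b' (idx 1), next='c' -> output (1, 'c'), add 'bc' as idx 6


Encoded: [(0, 'b'), (0, 'c'), (1, 'b'), (2, 'b'), (2, 'c'), (1, 'c')]


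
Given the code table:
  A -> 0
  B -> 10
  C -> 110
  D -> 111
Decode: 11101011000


Decoding:
111 -> D
0 -> A
10 -> B
110 -> C
0 -> A
0 -> A


Result: DABCAA


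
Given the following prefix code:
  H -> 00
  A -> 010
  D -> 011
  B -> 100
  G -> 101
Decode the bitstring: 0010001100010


Decoding step by step:
Bits 00 -> H
Bits 100 -> B
Bits 011 -> D
Bits 00 -> H
Bits 010 -> A


Decoded message: HBDHA


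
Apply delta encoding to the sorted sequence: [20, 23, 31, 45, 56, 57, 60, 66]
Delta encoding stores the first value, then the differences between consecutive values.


First value: 20
Deltas:
  23 - 20 = 3
  31 - 23 = 8
  45 - 31 = 14
  56 - 45 = 11
  57 - 56 = 1
  60 - 57 = 3
  66 - 60 = 6


Delta encoded: [20, 3, 8, 14, 11, 1, 3, 6]


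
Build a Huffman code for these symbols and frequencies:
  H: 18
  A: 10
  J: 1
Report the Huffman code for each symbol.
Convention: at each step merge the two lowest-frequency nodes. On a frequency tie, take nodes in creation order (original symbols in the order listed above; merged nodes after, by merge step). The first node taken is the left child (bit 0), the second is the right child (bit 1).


Huffman tree construction:
Step 1: Merge J(1) + A(10) = 11
Step 2: Merge (J+A)(11) + H(18) = 29
Read each symbol's code off the tree from the root (left child = 0, right child = 1).

Codes:
  H: 1 (length 1)
  A: 01 (length 2)
  J: 00 (length 2)
Average code length: 40/29 = 1.3793 bits/symbol


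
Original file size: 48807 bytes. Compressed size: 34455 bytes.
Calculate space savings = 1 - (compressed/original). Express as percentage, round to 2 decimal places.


ratio = compressed/original = 34455/48807 = 0.705944
savings = 1 - ratio = 1 - 0.705944 = 0.294056
as a percentage: 0.294056 * 100 = 29.41%

Space savings = 1 - 34455/48807 = 29.41%


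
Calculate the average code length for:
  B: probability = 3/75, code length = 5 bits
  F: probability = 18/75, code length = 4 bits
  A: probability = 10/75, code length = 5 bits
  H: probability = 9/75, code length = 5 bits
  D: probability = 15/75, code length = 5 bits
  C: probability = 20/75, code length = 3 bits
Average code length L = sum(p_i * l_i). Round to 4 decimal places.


Weighted contributions p_i * l_i:
  B: (3/75) * 5 = 15/75
  F: (18/75) * 4 = 72/75
  A: (10/75) * 5 = 50/75
  H: (9/75) * 5 = 45/75
  D: (15/75) * 5 = 75/75
  C: (20/75) * 3 = 60/75
Sum = (15 + 72 + 50 + 45 + 75 + 60)/75 = 317/75

L = 317/75 = 4.2267 bits/symbol


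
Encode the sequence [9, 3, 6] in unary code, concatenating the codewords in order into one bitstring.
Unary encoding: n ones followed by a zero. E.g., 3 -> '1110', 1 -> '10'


Encode each number as n ones followed by a terminating 0:
  9 -> 1111111110 (10 bits)
  3 -> 1110 (4 bits)
  6 -> 1111110 (7 bits)
Total length = 10 + 4 + 7 = 21 bits.

Unary([9, 3, 6]) = 111111111011101111110 (21 bits)


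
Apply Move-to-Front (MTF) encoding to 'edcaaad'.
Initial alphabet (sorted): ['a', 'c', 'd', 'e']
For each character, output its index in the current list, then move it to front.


MTF encoding:
'e': index 3 in ['a', 'c', 'd', 'e'] -> ['e', 'a', 'c', 'd']
'd': index 3 in ['e', 'a', 'c', 'd'] -> ['d', 'e', 'a', 'c']
'c': index 3 in ['d', 'e', 'a', 'c'] -> ['c', 'd', 'e', 'a']
'a': index 3 in ['c', 'd', 'e', 'a'] -> ['a', 'c', 'd', 'e']
'a': index 0 in ['a', 'c', 'd', 'e'] -> ['a', 'c', 'd', 'e']
'a': index 0 in ['a', 'c', 'd', 'e'] -> ['a', 'c', 'd', 'e']
'd': index 2 in ['a', 'c', 'd', 'e'] -> ['d', 'a', 'c', 'e']


Output: [3, 3, 3, 3, 0, 0, 2]


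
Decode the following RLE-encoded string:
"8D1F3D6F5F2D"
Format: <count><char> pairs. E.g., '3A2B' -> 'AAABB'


Expanding each <count><char> pair:
  8D -> 'DDDDDDDD'
  1F -> 'F'
  3D -> 'DDD'
  6F -> 'FFFFFF'
  5F -> 'FFFFF'
  2D -> 'DD'

Decoded = DDDDDDDDFDDDFFFFFFFFFFFDD


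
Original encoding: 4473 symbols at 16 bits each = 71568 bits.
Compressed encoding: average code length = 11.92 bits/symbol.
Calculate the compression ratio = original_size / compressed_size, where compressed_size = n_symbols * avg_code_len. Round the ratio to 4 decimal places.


original_size = n_symbols * orig_bits = 4473 * 16 = 71568 bits
compressed_size = n_symbols * avg_code_len = 4473 * 11.92 = 53318.16 bits
ratio = original_size / compressed_size = 71568 / 53318.16 = 1.3423

Compression ratio = 1.3423


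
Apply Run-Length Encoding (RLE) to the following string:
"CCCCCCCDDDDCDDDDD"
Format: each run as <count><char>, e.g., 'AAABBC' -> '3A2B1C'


Scanning runs left to right:
  i=0: run of 'C' x 7 -> '7C'
  i=7: run of 'D' x 4 -> '4D'
  i=11: run of 'C' x 1 -> '1C'
  i=12: run of 'D' x 5 -> '5D'

RLE = 7C4D1C5D


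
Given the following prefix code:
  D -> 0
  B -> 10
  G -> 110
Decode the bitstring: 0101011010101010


Decoding step by step:
Bits 0 -> D
Bits 10 -> B
Bits 10 -> B
Bits 110 -> G
Bits 10 -> B
Bits 10 -> B
Bits 10 -> B
Bits 10 -> B


Decoded message: DBBGBBBB


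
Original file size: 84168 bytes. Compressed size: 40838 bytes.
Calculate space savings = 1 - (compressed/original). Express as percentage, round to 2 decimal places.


ratio = compressed/original = 40838/84168 = 0.485196
savings = 1 - ratio = 1 - 0.485196 = 0.514804
as a percentage: 0.514804 * 100 = 51.48%

Space savings = 1 - 40838/84168 = 51.48%


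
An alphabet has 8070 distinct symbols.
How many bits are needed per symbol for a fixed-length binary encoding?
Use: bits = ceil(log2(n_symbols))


log2(8070) = 12.9784
Bracket: 2^12 = 4096 < 8070 <= 2^13 = 8192
So ceil(log2(8070)) = 13

bits = ceil(log2(8070)) = ceil(12.9784) = 13 bits


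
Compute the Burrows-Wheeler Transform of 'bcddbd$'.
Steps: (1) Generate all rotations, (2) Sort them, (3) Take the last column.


Rotations (sorted):
  0: $bcddbd -> last char: d
  1: bcddbd$ -> last char: $
  2: bd$bcdd -> last char: d
  3: cddbd$b -> last char: b
  4: d$bcddb -> last char: b
  5: dbd$bcd -> last char: d
  6: ddbd$bc -> last char: c


BWT = d$dbbdc


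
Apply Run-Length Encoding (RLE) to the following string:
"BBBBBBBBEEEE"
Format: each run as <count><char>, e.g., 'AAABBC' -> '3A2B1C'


Scanning runs left to right:
  i=0: run of 'B' x 8 -> '8B'
  i=8: run of 'E' x 4 -> '4E'

RLE = 8B4E


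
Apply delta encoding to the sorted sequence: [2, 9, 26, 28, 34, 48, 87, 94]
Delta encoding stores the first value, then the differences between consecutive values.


First value: 2
Deltas:
  9 - 2 = 7
  26 - 9 = 17
  28 - 26 = 2
  34 - 28 = 6
  48 - 34 = 14
  87 - 48 = 39
  94 - 87 = 7


Delta encoded: [2, 7, 17, 2, 6, 14, 39, 7]


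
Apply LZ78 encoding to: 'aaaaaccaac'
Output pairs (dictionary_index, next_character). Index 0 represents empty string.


LZ78 encoding steps:
Dictionary: {0: ''}
Step 1: w='' (idx 0), next='a' -> output (0, 'a'), add 'a' as idx 1
Step 2: w='a' (idx 1), next='a' -> output (1, 'a'), add 'aa' as idx 2
Step 3: w='aa' (idx 2), next='c' -> output (2, 'c'), add 'aac' as idx 3
Step 4: w='' (idx 0), next='c' -> output (0, 'c'), add 'c' as idx 4
Step 5: w='aac' (idx 3), end of input -> output (3, '')


Encoded: [(0, 'a'), (1, 'a'), (2, 'c'), (0, 'c'), (3, '')]
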